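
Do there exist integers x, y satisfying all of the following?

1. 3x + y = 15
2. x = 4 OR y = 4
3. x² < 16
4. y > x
No

A contradictory subset is {3x + y = 15, x = 4 OR y = 4, y > x}. No integer assignment can satisfy these jointly:

  - 3x + y = 15: is a linear equation tying the variables together
  - x = 4 OR y = 4: forces a choice: either x = 4 or y = 4
  - y > x: bounds one variable relative to another variable

Split on the disjunction (x = 4 OR y = 4):
  • If x = 4: the equation forces y = 3, giving (x, y) = (4, 3), which violates y > x.
  • If y = 4: with y = 4, every remaining term of the linear equation is divisible by 3, so the left side is ≡ 0 (mod 3); but the right side 11 ≡ 2 (mod 3). No integers can satisfy it.
Both branches are infeasible, so the system has no integer solution.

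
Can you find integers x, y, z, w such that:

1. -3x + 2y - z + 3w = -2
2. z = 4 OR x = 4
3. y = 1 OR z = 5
Yes

Take x = 0, y = 1, z = 4, w = 0. Substituting into each constraint:
  (1) -3(0) + 2(1) + (-4) + 3(0) = -2 ✓
  (2) z = 4, target 4 ✓ (first branch holds)
  (3) y = 1, target 1 ✓ (first branch holds)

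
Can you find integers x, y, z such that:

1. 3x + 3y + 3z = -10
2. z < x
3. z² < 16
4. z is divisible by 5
No

Even the single constraint (3x + 3y + 3z = -10) is infeasible over the integers.

  - 3x + 3y + 3z = -10: every term on the left is divisible by 3, so the LHS ≡ 0 (mod 3), but the RHS -10 is not — no integer solution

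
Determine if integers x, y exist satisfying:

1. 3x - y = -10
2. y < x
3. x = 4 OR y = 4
No

The full constraint system is jointly infeasible over the integers. Each constraint and what it forces:

  - 3x - y = -10: is a linear equation tying the variables together
  - y < x: bounds one variable relative to another variable
  - x = 4 OR y = 4: forces a choice: either x = 4 or y = 4

Split on the disjunction (x = 4 OR y = 4):
  • If x = 4: the equation forces y = 22, giving (x, y) = (4, 22), which violates x > y.
  • If y = 4: the equation forces x = -2, giving (y, x) = (4, -2), which violates x > y.
Both branches are infeasible, so the system has no integer solution.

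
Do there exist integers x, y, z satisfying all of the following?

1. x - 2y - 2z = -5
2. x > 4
Yes

Take x = 5, y = 5, z = 0. Substituting into each constraint:
  (1) 5 - 2(5) - 2(0) = -5 ✓
  (2) 5 > 4 ✓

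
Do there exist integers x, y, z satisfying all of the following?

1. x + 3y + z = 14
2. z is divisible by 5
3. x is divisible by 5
Yes

Take x = 5, y = 3, z = 0. Substituting into each constraint:
  (1) 5 + 3(3) + 0 = 14 ✓
  (2) 0 = 5 × 0, remainder 0 ✓
  (3) 5 = 5 × 1, remainder 0 ✓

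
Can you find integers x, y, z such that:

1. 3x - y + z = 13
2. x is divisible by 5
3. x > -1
Yes

Take x = 0, y = 0, z = 13. Substituting into each constraint:
  (1) 3(0) + 0 + 13 = 13 ✓
  (2) 0 = 5 × 0, remainder 0 ✓
  (3) 0 > -1 ✓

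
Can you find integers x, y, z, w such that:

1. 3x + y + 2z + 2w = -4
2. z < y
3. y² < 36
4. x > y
Yes

Take x = 2, y = 0, z = -1, w = -4. Substituting into each constraint:
  (1) 3(2) + 0 + 2(-1) + 2(-4) = -4 ✓
  (2) -1 < 0 ✓
  (3) y² = (0)² = 0, and 0 < 36 ✓
  (4) 2 > 0 ✓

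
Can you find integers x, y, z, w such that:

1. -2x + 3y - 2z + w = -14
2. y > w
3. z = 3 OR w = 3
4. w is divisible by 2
Yes

Take x = 7, y = 2, z = 3, w = 0. Substituting into each constraint:
  (1) -2(7) + 3(2) - 2(3) + 0 = -14 ✓
  (2) 2 > 0 ✓
  (3) z = 3, target 3 ✓ (first branch holds)
  (4) 0 = 2 × 0, remainder 0 ✓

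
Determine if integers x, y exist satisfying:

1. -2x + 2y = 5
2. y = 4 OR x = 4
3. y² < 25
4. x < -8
No

Even the single constraint (-2x + 2y = 5) is infeasible over the integers.

  - -2x + 2y = 5: every term on the left is divisible by 2, so the LHS ≡ 0 (mod 2), but the RHS 5 is not — no integer solution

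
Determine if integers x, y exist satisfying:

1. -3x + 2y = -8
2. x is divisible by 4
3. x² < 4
Yes

Take x = 0, y = -4. Substituting into each constraint:
  (1) -3(0) + 2(-4) = -8 ✓
  (2) 0 = 4 × 0, remainder 0 ✓
  (3) x² = (0)² = 0, and 0 < 4 ✓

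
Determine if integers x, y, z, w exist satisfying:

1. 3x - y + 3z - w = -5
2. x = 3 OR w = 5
Yes

Take x = 3, y = 0, z = -4, w = 2. Substituting into each constraint:
  (1) 3(3) + 0 + 3(-4) + (-2) = -5 ✓
  (2) x = 3, target 3 ✓ (first branch holds)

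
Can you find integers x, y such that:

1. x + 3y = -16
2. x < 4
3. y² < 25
Yes

Take x = -16, y = 0. Substituting into each constraint:
  (1) (-16) + 3(0) = -16 ✓
  (2) -16 < 4 ✓
  (3) y² = (0)² = 0, and 0 < 25 ✓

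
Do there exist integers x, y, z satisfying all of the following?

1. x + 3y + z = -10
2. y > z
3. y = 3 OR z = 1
Yes

Take x = -17, y = 2, z = 1. Substituting into each constraint:
  (1) (-17) + 3(2) + 1 = -10 ✓
  (2) 2 > 1 ✓
  (3) z = 1, target 1 ✓ (second branch holds)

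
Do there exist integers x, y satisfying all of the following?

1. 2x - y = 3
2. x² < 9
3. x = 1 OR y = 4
Yes

Take x = 1, y = -1. Substituting into each constraint:
  (1) 2(1) + 1 = 3 ✓
  (2) x² = (1)² = 1, and 1 < 9 ✓
  (3) x = 1, target 1 ✓ (first branch holds)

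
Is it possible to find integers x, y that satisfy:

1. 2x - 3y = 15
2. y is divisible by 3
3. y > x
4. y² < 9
No

A contradictory subset is {2x - 3y = 15, y > x, y² < 9}. No integer assignment can satisfy these jointly:

  - 2x - 3y = 15: is a linear equation tying the variables together
  - y > x: bounds one variable relative to another variable
  - y² < 9: restricts y to |y| ≤ 2

Propagating the comparison: x < y and y ≤ 2 give x ≤ 1. Range argument: with x ∈ [−∞, 1], y ∈ [-2, 2], the left side of the equation is at most 8, but the right side is 15 > 8. No integer solution exists.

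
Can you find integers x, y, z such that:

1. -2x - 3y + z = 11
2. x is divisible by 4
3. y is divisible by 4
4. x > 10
Yes

Take x = 12, y = 0, z = 35. Substituting into each constraint:
  (1) -2(12) - 3(0) + 35 = 11 ✓
  (2) 12 = 4 × 3, remainder 0 ✓
  (3) 0 = 4 × 0, remainder 0 ✓
  (4) 12 > 10 ✓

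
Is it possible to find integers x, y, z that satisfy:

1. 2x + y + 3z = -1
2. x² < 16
Yes

Take x = -1, y = 1, z = 0. Substituting into each constraint:
  (1) 2(-1) + 1 + 3(0) = -1 ✓
  (2) x² = (-1)² = 1, and 1 < 16 ✓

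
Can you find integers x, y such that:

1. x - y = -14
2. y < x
No

The full constraint system is jointly infeasible over the integers. Each constraint and what it forces:

  - x - y = -14: is a linear equation tying the variables together
  - y < x: bounds one variable relative to another variable

From the equation, x − y = -14, i.e. x − y = -14; but x > y requires x − y ≥ 1. Contradiction.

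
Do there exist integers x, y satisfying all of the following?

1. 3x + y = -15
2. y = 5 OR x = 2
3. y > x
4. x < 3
No

A contradictory subset is {3x + y = -15, y = 5 OR x = 2, y > x}. No integer assignment can satisfy these jointly:

  - 3x + y = -15: is a linear equation tying the variables together
  - y = 5 OR x = 2: forces a choice: either y = 5 or x = 2
  - y > x: bounds one variable relative to another variable

Split on the disjunction (y = 5 OR x = 2):
  • If y = 5: with y = 5, every remaining term of the linear equation is divisible by 3, so the left side is ≡ 0 (mod 3); but the right side -20 ≡ 1 (mod 3). No integers can satisfy it.
  • If x = 2: the equation forces y = -21, giving (x, y) = (2, -21), which violates y > x.
Both branches are infeasible, so the system has no integer solution.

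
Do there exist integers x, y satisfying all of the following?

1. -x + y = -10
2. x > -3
Yes

Take x = 0, y = -10. Substituting into each constraint:
  (1) 0 + (-10) = -10 ✓
  (2) 0 > -3 ✓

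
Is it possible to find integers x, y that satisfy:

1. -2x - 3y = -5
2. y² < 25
Yes

Take x = 1, y = 1. Substituting into each constraint:
  (1) -2(1) - 3(1) = -5 ✓
  (2) y² = (1)² = 1, and 1 < 25 ✓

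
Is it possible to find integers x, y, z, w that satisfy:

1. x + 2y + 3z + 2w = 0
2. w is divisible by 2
Yes

Take x = 0, y = 0, z = 0, w = 0. Substituting into each constraint:
  (1) 0 + 2(0) + 3(0) + 2(0) = 0 ✓
  (2) 0 = 2 × 0, remainder 0 ✓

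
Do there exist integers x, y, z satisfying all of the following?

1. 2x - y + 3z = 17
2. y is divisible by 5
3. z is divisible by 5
Yes

Take x = 1, y = 0, z = 5. Substituting into each constraint:
  (1) 2(1) + 0 + 3(5) = 17 ✓
  (2) 0 = 5 × 0, remainder 0 ✓
  (3) 5 = 5 × 1, remainder 0 ✓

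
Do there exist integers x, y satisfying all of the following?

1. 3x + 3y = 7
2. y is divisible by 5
No

Even the single constraint (3x + 3y = 7) is infeasible over the integers.

  - 3x + 3y = 7: every term on the left is divisible by 3, so the LHS ≡ 0 (mod 3), but the RHS 7 is not — no integer solution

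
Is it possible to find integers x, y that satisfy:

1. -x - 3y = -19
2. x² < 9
Yes

Take x = -2, y = 7. Substituting into each constraint:
  (1) 2 - 3(7) = -19 ✓
  (2) x² = (-2)² = 4, and 4 < 9 ✓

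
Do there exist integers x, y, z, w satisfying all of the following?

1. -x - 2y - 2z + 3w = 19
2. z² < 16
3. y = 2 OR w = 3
Yes

Take x = -21, y = 2, z = -1, w = 0. Substituting into each constraint:
  (1) 21 - 2(2) - 2(-1) + 3(0) = 19 ✓
  (2) z² = (-1)² = 1, and 1 < 16 ✓
  (3) y = 2, target 2 ✓ (first branch holds)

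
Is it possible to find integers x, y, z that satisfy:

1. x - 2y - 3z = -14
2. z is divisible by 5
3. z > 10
Yes

Take x = 1, y = -15, z = 15. Substituting into each constraint:
  (1) 1 - 2(-15) - 3(15) = -14 ✓
  (2) 15 = 5 × 3, remainder 0 ✓
  (3) 15 > 10 ✓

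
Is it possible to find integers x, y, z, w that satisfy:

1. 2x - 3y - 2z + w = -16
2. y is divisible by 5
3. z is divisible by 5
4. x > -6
Yes

Take x = -5, y = 0, z = 0, w = -6. Substituting into each constraint:
  (1) 2(-5) - 3(0) - 2(0) + (-6) = -16 ✓
  (2) 0 = 5 × 0, remainder 0 ✓
  (3) 0 = 5 × 0, remainder 0 ✓
  (4) -5 > -6 ✓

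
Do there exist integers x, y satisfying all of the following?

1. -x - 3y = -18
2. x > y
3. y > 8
No

The full constraint system is jointly infeasible over the integers. Each constraint and what it forces:

  - -x - 3y = -18: is a linear equation tying the variables together
  - x > y: bounds one variable relative to another variable
  - y > 8: bounds one variable relative to a constant

Propagating the comparison: x > y and y ≥ 9 give x ≥ 10. Range argument: with x ∈ [10, ∞], y ∈ [9, ∞], the left side of the equation is at most -37, but the right side is -18 > -37. No integer solution exists.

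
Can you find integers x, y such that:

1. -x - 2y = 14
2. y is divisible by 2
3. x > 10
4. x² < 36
No

A contradictory subset is {x > 10, x² < 36}. No integer assignment can satisfy these jointly:

  - x > 10: bounds one variable relative to a constant
  - x² < 36: restricts x to |x| ≤ 5

Direct contradiction: the bounds on x require x ≥ 11 and x ≤ 5 simultaneously, which is empty.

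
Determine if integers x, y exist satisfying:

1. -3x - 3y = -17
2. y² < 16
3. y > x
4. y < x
No

Even the single constraint (-3x - 3y = -17) is infeasible over the integers.

  - -3x - 3y = -17: every term on the left is divisible by 3, so the LHS ≡ 0 (mod 3), but the RHS -17 is not — no integer solution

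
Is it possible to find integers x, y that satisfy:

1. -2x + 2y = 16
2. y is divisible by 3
Yes

Take x = -8, y = 0. Substituting into each constraint:
  (1) -2(-8) + 2(0) = 16 ✓
  (2) 0 = 3 × 0, remainder 0 ✓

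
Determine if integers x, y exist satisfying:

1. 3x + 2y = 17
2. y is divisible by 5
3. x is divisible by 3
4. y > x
Yes

Take x = -21, y = 40. Substituting into each constraint:
  (1) 3(-21) + 2(40) = 17 ✓
  (2) 40 = 5 × 8, remainder 0 ✓
  (3) -21 = 3 × -7, remainder 0 ✓
  (4) 40 > -21 ✓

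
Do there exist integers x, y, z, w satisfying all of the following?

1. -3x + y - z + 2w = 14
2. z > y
Yes

Take x = 0, y = 0, z = 2, w = 8. Substituting into each constraint:
  (1) -3(0) + 0 + (-2) + 2(8) = 14 ✓
  (2) 2 > 0 ✓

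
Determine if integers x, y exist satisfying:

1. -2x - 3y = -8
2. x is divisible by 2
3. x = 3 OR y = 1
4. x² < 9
No

A contradictory subset is {-2x - 3y = -8, x = 3 OR y = 1}. No integer assignment can satisfy these jointly:

  - -2x - 3y = -8: is a linear equation tying the variables together
  - x = 3 OR y = 1: forces a choice: either x = 3 or y = 1

Split on the disjunction (x = 3 OR y = 1):
  • If x = 3: with x = 3, every remaining term of the linear equation is divisible by 3, so the left side is ≡ 0 (mod 3); but the right side -2 ≡ 1 (mod 3). No integers can satisfy it.
  • If y = 1: with y = 1, every remaining term of the linear equation is divisible by 2, so the left side is ≡ 0 (mod 2); but the right side -5 ≡ 1 (mod 2). No integers can satisfy it.
Both branches are infeasible, so the system has no integer solution.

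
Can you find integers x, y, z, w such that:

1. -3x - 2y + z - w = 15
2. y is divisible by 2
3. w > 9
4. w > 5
Yes

Take x = 0, y = 0, z = 25, w = 10. Substituting into each constraint:
  (1) -3(0) - 2(0) + 25 + (-10) = 15 ✓
  (2) 0 = 2 × 0, remainder 0 ✓
  (3) 10 > 9 ✓
  (4) 10 > 5 ✓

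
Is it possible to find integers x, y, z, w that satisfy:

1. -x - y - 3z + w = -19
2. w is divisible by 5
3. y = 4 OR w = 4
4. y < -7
No

A contradictory subset is {w is divisible by 5, y = 4 OR w = 4, y < -7}. No integer assignment can satisfy these jointly:

  - w is divisible by 5: restricts w to multiples of 5
  - y = 4 OR w = 4: forces a choice: either y = 4 or w = 4
  - y < -7: bounds one variable relative to a constant

Split on the disjunction (y = 4 OR w = 4):
  • If y = 4: this contradicts the bound y ≤ -8.
  • If w = 4: this contradicts the divisibility constraint — 4 is not a multiple of 5.
Both branches are infeasible, so the system has no integer solution.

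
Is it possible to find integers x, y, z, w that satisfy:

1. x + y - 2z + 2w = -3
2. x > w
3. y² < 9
Yes

Take x = 1, y = 0, z = 2, w = 0. Substituting into each constraint:
  (1) 1 + 0 - 2(2) + 2(0) = -3 ✓
  (2) 1 > 0 ✓
  (3) y² = (0)² = 0, and 0 < 9 ✓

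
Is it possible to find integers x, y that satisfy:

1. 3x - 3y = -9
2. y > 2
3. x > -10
Yes

Take x = 0, y = 3. Substituting into each constraint:
  (1) 3(0) - 3(3) = -9 ✓
  (2) 3 > 2 ✓
  (3) 0 > -10 ✓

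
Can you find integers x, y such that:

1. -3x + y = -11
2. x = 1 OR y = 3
Yes

Take x = 1, y = -8. Substituting into each constraint:
  (1) -3(1) + (-8) = -11 ✓
  (2) x = 1, target 1 ✓ (first branch holds)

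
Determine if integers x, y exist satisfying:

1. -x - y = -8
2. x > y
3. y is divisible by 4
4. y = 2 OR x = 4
No

The full constraint system is jointly infeasible over the integers. Each constraint and what it forces:

  - -x - y = -8: is a linear equation tying the variables together
  - x > y: bounds one variable relative to another variable
  - y is divisible by 4: restricts y to multiples of 4
  - y = 2 OR x = 4: forces a choice: either y = 2 or x = 4

Split on the disjunction (y = 2 OR x = 4):
  • If y = 2: this contradicts the divisibility constraint — 2 is not a multiple of 4.
  • If x = 4: the equation forces y = 4, giving (x, y) = (4, 4), which violates x > y.
Both branches are infeasible, so the system has no integer solution.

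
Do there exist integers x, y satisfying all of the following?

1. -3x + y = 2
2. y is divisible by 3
No

The full constraint system is jointly infeasible over the integers. Each constraint and what it forces:

  - -3x + y = 2: is a linear equation tying the variables together
  - y is divisible by 3: restricts y to multiples of 3

Modular obstruction: writing y = 3y', every remaining term of the linear equation is divisible by 3, so the left side is ≡ 0 (mod 3); but the right side 2 ≡ 2 (mod 3). No integers can satisfy it.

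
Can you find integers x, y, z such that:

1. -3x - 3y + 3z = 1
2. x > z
No

Even the single constraint (-3x - 3y + 3z = 1) is infeasible over the integers.

  - -3x - 3y + 3z = 1: every term on the left is divisible by 3, so the LHS ≡ 0 (mod 3), but the RHS 1 is not — no integer solution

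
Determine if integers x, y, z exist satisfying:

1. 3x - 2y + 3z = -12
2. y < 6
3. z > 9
Yes

Take x = -12, y = 3, z = 10. Substituting into each constraint:
  (1) 3(-12) - 2(3) + 3(10) = -12 ✓
  (2) 3 < 6 ✓
  (3) 10 > 9 ✓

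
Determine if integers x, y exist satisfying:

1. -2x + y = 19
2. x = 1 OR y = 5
Yes

Take x = 1, y = 21. Substituting into each constraint:
  (1) -2(1) + 21 = 19 ✓
  (2) x = 1, target 1 ✓ (first branch holds)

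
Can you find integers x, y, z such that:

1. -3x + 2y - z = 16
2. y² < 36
Yes

Take x = -4, y = 2, z = 0. Substituting into each constraint:
  (1) -3(-4) + 2(2) + 0 = 16 ✓
  (2) y² = (2)² = 4, and 4 < 36 ✓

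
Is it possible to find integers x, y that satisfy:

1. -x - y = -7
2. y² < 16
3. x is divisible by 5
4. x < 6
Yes

Take x = 5, y = 2. Substituting into each constraint:
  (1) (-5) + (-2) = -7 ✓
  (2) y² = (2)² = 4, and 4 < 16 ✓
  (3) 5 = 5 × 1, remainder 0 ✓
  (4) 5 < 6 ✓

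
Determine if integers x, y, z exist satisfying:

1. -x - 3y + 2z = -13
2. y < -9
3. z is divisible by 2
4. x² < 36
Yes

Take x = -1, y = -10, z = -22. Substituting into each constraint:
  (1) 1 - 3(-10) + 2(-22) = -13 ✓
  (2) -10 < -9 ✓
  (3) -22 = 2 × -11, remainder 0 ✓
  (4) x² = (-1)² = 1, and 1 < 36 ✓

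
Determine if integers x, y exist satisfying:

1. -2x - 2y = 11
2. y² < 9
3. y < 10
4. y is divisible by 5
No

Even the single constraint (-2x - 2y = 11) is infeasible over the integers.

  - -2x - 2y = 11: every term on the left is divisible by 2, so the LHS ≡ 0 (mod 2), but the RHS 11 is not — no integer solution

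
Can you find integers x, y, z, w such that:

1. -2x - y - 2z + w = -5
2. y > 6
Yes

Take x = -1, y = 7, z = 0, w = 0. Substituting into each constraint:
  (1) -2(-1) + (-7) - 2(0) + 0 = -5 ✓
  (2) 7 > 6 ✓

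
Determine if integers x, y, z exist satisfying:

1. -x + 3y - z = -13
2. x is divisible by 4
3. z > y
Yes

Take x = 0, y = -6, z = -5. Substituting into each constraint:
  (1) 0 + 3(-6) + 5 = -13 ✓
  (2) 0 = 4 × 0, remainder 0 ✓
  (3) -5 > -6 ✓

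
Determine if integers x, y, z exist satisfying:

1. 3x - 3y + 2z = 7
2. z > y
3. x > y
Yes

Take x = 1, y = 0, z = 2. Substituting into each constraint:
  (1) 3(1) - 3(0) + 2(2) = 7 ✓
  (2) 2 > 0 ✓
  (3) 1 > 0 ✓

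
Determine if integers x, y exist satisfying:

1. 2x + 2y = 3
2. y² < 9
No

Even the single constraint (2x + 2y = 3) is infeasible over the integers.

  - 2x + 2y = 3: every term on the left is divisible by 2, so the LHS ≡ 0 (mod 2), but the RHS 3 is not — no integer solution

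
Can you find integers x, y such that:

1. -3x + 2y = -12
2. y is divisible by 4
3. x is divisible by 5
Yes

Take x = -20, y = -36. Substituting into each constraint:
  (1) -3(-20) + 2(-36) = -12 ✓
  (2) -36 = 4 × -9, remainder 0 ✓
  (3) -20 = 5 × -4, remainder 0 ✓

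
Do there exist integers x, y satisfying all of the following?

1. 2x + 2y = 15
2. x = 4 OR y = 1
No

Even the single constraint (2x + 2y = 15) is infeasible over the integers.

  - 2x + 2y = 15: every term on the left is divisible by 2, so the LHS ≡ 0 (mod 2), but the RHS 15 is not — no integer solution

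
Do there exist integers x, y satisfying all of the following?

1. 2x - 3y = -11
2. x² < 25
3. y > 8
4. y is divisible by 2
No

A contradictory subset is {2x - 3y = -11, y is divisible by 2}. No integer assignment can satisfy these jointly:

  - 2x - 3y = -11: is a linear equation tying the variables together
  - y is divisible by 2: restricts y to multiples of 2

Modular obstruction: writing y = 2y', every remaining term of the linear equation is divisible by 2, so the left side is ≡ 0 (mod 2); but the right side -11 ≡ 1 (mod 2). No integers can satisfy it.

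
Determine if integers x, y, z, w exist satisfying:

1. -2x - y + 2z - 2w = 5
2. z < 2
Yes

Take x = 0, y = 1, z = 0, w = -3. Substituting into each constraint:
  (1) -2(0) + (-1) + 2(0) - 2(-3) = 5 ✓
  (2) 0 < 2 ✓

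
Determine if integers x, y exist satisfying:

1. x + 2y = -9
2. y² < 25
Yes

Take x = -9, y = 0. Substituting into each constraint:
  (1) (-9) + 2(0) = -9 ✓
  (2) y² = (0)² = 0, and 0 < 25 ✓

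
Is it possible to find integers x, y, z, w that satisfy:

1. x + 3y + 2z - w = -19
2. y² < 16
Yes

Take x = -19, y = 0, z = 0, w = 0. Substituting into each constraint:
  (1) (-19) + 3(0) + 2(0) + 0 = -19 ✓
  (2) y² = (0)² = 0, and 0 < 16 ✓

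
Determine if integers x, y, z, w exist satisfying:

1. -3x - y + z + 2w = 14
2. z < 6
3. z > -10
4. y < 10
Yes

Take x = -4, y = 0, z = 2, w = 0. Substituting into each constraint:
  (1) -3(-4) + 0 + 2 + 2(0) = 14 ✓
  (2) 2 < 6 ✓
  (3) 2 > -10 ✓
  (4) 0 < 10 ✓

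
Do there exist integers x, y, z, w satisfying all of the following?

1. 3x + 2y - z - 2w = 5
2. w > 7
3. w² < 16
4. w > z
No

A contradictory subset is {w > 7, w² < 16}. No integer assignment can satisfy these jointly:

  - w > 7: bounds one variable relative to a constant
  - w² < 16: restricts w to |w| ≤ 3

Direct contradiction: the bounds on w require w ≥ 8 and w ≤ 3 simultaneously, which is empty.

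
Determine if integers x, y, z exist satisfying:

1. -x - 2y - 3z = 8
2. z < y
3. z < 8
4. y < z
No

A contradictory subset is {z < y, y < z}. No integer assignment can satisfy these jointly:

  - z < y: bounds one variable relative to another variable
  - y < z: bounds one variable relative to another variable

Direct contradiction: y > z and z > y cannot both hold.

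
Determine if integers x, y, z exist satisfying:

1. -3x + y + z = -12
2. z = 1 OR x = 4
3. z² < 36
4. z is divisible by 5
Yes

Take x = 4, y = -5, z = 5. Substituting into each constraint:
  (1) -3(4) + (-5) + 5 = -12 ✓
  (2) x = 4, target 4 ✓ (second branch holds)
  (3) z² = (5)² = 25, and 25 < 36 ✓
  (4) 5 = 5 × 1, remainder 0 ✓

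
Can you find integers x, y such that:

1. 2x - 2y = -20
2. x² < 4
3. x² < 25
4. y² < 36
No

A contradictory subset is {2x - 2y = -20, x² < 4, y² < 36}. No integer assignment can satisfy these jointly:

  - 2x - 2y = -20: is a linear equation tying the variables together
  - x² < 4: restricts x to |x| ≤ 1
  - y² < 36: restricts y to |y| ≤ 5

Range argument: with x ∈ [-1, 1], y ∈ [-5, 5], the left side of the equation is at least -12, but the right side is -20 < -12. No integer solution exists.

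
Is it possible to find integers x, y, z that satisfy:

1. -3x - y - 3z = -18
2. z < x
Yes

Take x = 0, y = 21, z = -1. Substituting into each constraint:
  (1) -3(0) + (-21) - 3(-1) = -18 ✓
  (2) -1 < 0 ✓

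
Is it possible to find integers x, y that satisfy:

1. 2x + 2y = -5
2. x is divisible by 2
No

Even the single constraint (2x + 2y = -5) is infeasible over the integers.

  - 2x + 2y = -5: every term on the left is divisible by 2, so the LHS ≡ 0 (mod 2), but the RHS -5 is not — no integer solution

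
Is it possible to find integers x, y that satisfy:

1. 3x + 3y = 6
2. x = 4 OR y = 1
Yes

Take x = 4, y = -2. Substituting into each constraint:
  (1) 3(4) + 3(-2) = 6 ✓
  (2) x = 4, target 4 ✓ (first branch holds)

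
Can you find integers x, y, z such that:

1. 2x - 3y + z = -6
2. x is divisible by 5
Yes

Take x = 0, y = 2, z = 0. Substituting into each constraint:
  (1) 2(0) - 3(2) + 0 = -6 ✓
  (2) 0 = 5 × 0, remainder 0 ✓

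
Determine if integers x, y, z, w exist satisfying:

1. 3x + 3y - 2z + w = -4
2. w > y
Yes

Take x = 1, y = -1, z = 2, w = 0. Substituting into each constraint:
  (1) 3(1) + 3(-1) - 2(2) + 0 = -4 ✓
  (2) 0 > -1 ✓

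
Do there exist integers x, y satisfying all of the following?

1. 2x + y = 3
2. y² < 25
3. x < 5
Yes

Take x = 1, y = 1. Substituting into each constraint:
  (1) 2(1) + 1 = 3 ✓
  (2) y² = (1)² = 1, and 1 < 25 ✓
  (3) 1 < 5 ✓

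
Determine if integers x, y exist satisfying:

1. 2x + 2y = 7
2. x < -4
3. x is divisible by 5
No

Even the single constraint (2x + 2y = 7) is infeasible over the integers.

  - 2x + 2y = 7: every term on the left is divisible by 2, so the LHS ≡ 0 (mod 2), but the RHS 7 is not — no integer solution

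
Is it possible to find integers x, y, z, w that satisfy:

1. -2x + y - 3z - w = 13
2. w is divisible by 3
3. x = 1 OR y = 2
Yes

Take x = -7, y = 2, z = 1, w = 0. Substituting into each constraint:
  (1) -2(-7) + 2 - 3(1) + 0 = 13 ✓
  (2) 0 = 3 × 0, remainder 0 ✓
  (3) y = 2, target 2 ✓ (second branch holds)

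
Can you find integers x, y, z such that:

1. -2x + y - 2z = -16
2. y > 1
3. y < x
Yes

Take x = 3, y = 2, z = 6. Substituting into each constraint:
  (1) -2(3) + 2 - 2(6) = -16 ✓
  (2) 2 > 1 ✓
  (3) 2 < 3 ✓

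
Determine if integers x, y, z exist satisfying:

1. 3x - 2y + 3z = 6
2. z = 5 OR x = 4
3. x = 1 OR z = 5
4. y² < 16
Yes

Take x = -3, y = 0, z = 5. Substituting into each constraint:
  (1) 3(-3) - 2(0) + 3(5) = 6 ✓
  (2) z = 5, target 5 ✓ (first branch holds)
  (3) z = 5, target 5 ✓ (second branch holds)
  (4) y² = (0)² = 0, and 0 < 16 ✓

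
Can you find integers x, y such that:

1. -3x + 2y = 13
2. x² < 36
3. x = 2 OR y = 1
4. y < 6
No

A contradictory subset is {-3x + 2y = 13, x = 2 OR y = 1, y < 6}. No integer assignment can satisfy these jointly:

  - -3x + 2y = 13: is a linear equation tying the variables together
  - x = 2 OR y = 1: forces a choice: either x = 2 or y = 1
  - y < 6: bounds one variable relative to a constant

Split on the disjunction (x = 2 OR y = 1):
  • If x = 2: with x = 2, every remaining term of the linear equation is divisible by 2, so the left side is ≡ 0 (mod 2); but the right side 19 ≡ 1 (mod 2). No integers can satisfy it.
  • If y = 1: with y = 1, every remaining term of the linear equation is divisible by 3, so the left side is ≡ 0 (mod 3); but the right side 11 ≡ 2 (mod 3). No integers can satisfy it.
Both branches are infeasible, so the system has no integer solution.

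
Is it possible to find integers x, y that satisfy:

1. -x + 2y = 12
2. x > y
Yes

Take x = 14, y = 13. Substituting into each constraint:
  (1) (-14) + 2(13) = 12 ✓
  (2) 14 > 13 ✓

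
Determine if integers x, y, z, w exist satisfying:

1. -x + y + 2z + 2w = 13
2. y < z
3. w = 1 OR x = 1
Yes

Take x = 3, y = 4, z = 5, w = 1. Substituting into each constraint:
  (1) (-3) + 4 + 2(5) + 2(1) = 13 ✓
  (2) 4 < 5 ✓
  (3) w = 1, target 1 ✓ (first branch holds)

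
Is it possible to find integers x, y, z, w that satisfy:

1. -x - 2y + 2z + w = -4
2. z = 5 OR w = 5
Yes

Take x = 1, y = 4, z = 0, w = 5. Substituting into each constraint:
  (1) (-1) - 2(4) + 2(0) + 5 = -4 ✓
  (2) w = 5, target 5 ✓ (second branch holds)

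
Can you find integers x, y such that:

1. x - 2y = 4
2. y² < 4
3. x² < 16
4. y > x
No

A contradictory subset is {x - 2y = 4, y² < 4, y > x}. No integer assignment can satisfy these jointly:

  - x - 2y = 4: is a linear equation tying the variables together
  - y² < 4: restricts y to |y| ≤ 1
  - y > x: bounds one variable relative to another variable

Propagating the comparison: x < y and y ≤ 1 give x ≤ 0. Range argument: with x ∈ [−∞, 0], y ∈ [-1, 1], the left side of the equation is at most 2, but the right side is 4 > 2. No integer solution exists.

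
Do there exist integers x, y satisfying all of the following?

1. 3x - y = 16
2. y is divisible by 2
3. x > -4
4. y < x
Yes

Take x = 6, y = 2. Substituting into each constraint:
  (1) 3(6) + (-2) = 16 ✓
  (2) 2 = 2 × 1, remainder 0 ✓
  (3) 6 > -4 ✓
  (4) 2 < 6 ✓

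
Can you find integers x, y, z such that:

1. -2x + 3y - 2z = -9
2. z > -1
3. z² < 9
Yes

Take x = 0, y = -3, z = 0. Substituting into each constraint:
  (1) -2(0) + 3(-3) - 2(0) = -9 ✓
  (2) 0 > -1 ✓
  (3) z² = (0)² = 0, and 0 < 9 ✓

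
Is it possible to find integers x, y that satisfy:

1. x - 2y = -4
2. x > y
Yes

Take x = 6, y = 5. Substituting into each constraint:
  (1) 6 - 2(5) = -4 ✓
  (2) 6 > 5 ✓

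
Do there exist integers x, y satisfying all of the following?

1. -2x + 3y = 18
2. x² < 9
Yes

Take x = 0, y = 6. Substituting into each constraint:
  (1) -2(0) + 3(6) = 18 ✓
  (2) x² = (0)² = 0, and 0 < 9 ✓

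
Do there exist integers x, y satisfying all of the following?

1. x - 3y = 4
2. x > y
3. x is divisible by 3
No

A contradictory subset is {x - 3y = 4, x is divisible by 3}. No integer assignment can satisfy these jointly:

  - x - 3y = 4: is a linear equation tying the variables together
  - x is divisible by 3: restricts x to multiples of 3

Modular obstruction: writing x = 3x', every remaining term of the linear equation is divisible by 3, so the left side is ≡ 0 (mod 3); but the right side 4 ≡ 1 (mod 3). No integers can satisfy it.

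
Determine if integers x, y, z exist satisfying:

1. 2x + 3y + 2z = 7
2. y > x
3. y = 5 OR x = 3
Yes

Take x = 4, y = 5, z = -8. Substituting into each constraint:
  (1) 2(4) + 3(5) + 2(-8) = 7 ✓
  (2) 5 > 4 ✓
  (3) y = 5, target 5 ✓ (first branch holds)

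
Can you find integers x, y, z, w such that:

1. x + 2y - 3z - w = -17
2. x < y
Yes

Take x = -1, y = 0, z = 5, w = 1. Substituting into each constraint:
  (1) (-1) + 2(0) - 3(5) + (-1) = -17 ✓
  (2) -1 < 0 ✓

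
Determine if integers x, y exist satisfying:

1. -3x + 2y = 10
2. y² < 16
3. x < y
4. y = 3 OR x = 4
No

A contradictory subset is {-3x + 2y = 10, y² < 16, y = 3 OR x = 4}. No integer assignment can satisfy these jointly:

  - -3x + 2y = 10: is a linear equation tying the variables together
  - y² < 16: restricts y to |y| ≤ 3
  - y = 3 OR x = 4: forces a choice: either y = 3 or x = 4

Split on the disjunction (y = 3 OR x = 4):
  • If y = 3: with y = 3, every remaining term of the linear equation is divisible by 3, so the left side is ≡ 0 (mod 3); but the right side 4 ≡ 1 (mod 3). No integers can satisfy it.
  • If x = 4: the equation forces y = 11, but y² < 16 requires |y| ≤ 3.
Both branches are infeasible, so the system has no integer solution.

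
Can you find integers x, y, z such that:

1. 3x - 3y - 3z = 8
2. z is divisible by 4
No

Even the single constraint (3x - 3y - 3z = 8) is infeasible over the integers.

  - 3x - 3y - 3z = 8: every term on the left is divisible by 3, so the LHS ≡ 0 (mod 3), but the RHS 8 is not — no integer solution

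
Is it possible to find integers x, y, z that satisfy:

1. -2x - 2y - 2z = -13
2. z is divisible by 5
No

Even the single constraint (-2x - 2y - 2z = -13) is infeasible over the integers.

  - -2x - 2y - 2z = -13: every term on the left is divisible by 2, so the LHS ≡ 0 (mod 2), but the RHS -13 is not — no integer solution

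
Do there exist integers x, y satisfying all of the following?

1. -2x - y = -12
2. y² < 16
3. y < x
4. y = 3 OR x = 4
No

A contradictory subset is {-2x - y = -12, y < x, y = 3 OR x = 4}. No integer assignment can satisfy these jointly:

  - -2x - y = -12: is a linear equation tying the variables together
  - y < x: bounds one variable relative to another variable
  - y = 3 OR x = 4: forces a choice: either y = 3 or x = 4

Split on the disjunction (y = 3 OR x = 4):
  • If y = 3: with y = 3, every remaining term of the linear equation is divisible by 2, so the left side is ≡ 0 (mod 2); but the right side -9 ≡ 1 (mod 2). No integers can satisfy it.
  • If x = 4: the equation forces y = 4, giving (x, y) = (4, 4), which violates x > y.
Both branches are infeasible, so the system has no integer solution.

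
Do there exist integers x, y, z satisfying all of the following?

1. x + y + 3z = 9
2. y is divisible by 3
Yes

Take x = 0, y = 0, z = 3. Substituting into each constraint:
  (1) 0 + 0 + 3(3) = 9 ✓
  (2) 0 = 3 × 0, remainder 0 ✓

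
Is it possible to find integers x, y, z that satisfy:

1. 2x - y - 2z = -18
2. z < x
Yes

Take x = 0, y = 20, z = -1. Substituting into each constraint:
  (1) 2(0) + (-20) - 2(-1) = -18 ✓
  (2) -1 < 0 ✓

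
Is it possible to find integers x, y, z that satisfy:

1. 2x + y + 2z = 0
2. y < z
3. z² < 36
Yes

Take x = -1, y = 0, z = 1. Substituting into each constraint:
  (1) 2(-1) + 0 + 2(1) = 0 ✓
  (2) 0 < 1 ✓
  (3) z² = (1)² = 1, and 1 < 36 ✓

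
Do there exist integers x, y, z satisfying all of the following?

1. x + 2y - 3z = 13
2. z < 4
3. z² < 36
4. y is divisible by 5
Yes

Take x = 1, y = 0, z = -4. Substituting into each constraint:
  (1) 1 + 2(0) - 3(-4) = 13 ✓
  (2) -4 < 4 ✓
  (3) z² = (-4)² = 16, and 16 < 36 ✓
  (4) 0 = 5 × 0, remainder 0 ✓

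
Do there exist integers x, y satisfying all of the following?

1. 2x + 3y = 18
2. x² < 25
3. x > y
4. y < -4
No

A contradictory subset is {2x + 3y = 18, x² < 25, y < -4}. No integer assignment can satisfy these jointly:

  - 2x + 3y = 18: is a linear equation tying the variables together
  - x² < 25: restricts x to |x| ≤ 4
  - y < -4: bounds one variable relative to a constant

Range argument: with x ∈ [-4, 4], y ∈ [−∞, -5], the left side of the equation is at most -7, but the right side is 18 > -7. No integer solution exists.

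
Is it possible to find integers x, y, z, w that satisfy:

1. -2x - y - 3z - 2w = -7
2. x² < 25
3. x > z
Yes

Take x = 1, y = 5, z = 0, w = 0. Substituting into each constraint:
  (1) -2(1) + (-5) - 3(0) - 2(0) = -7 ✓
  (2) x² = (1)² = 1, and 1 < 25 ✓
  (3) 1 > 0 ✓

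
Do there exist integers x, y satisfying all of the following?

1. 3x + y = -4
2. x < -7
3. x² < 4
No

A contradictory subset is {x < -7, x² < 4}. No integer assignment can satisfy these jointly:

  - x < -7: bounds one variable relative to a constant
  - x² < 4: restricts x to |x| ≤ 1

Direct contradiction: the bounds on x require x ≥ -1 and x ≤ -8 simultaneously, which is empty.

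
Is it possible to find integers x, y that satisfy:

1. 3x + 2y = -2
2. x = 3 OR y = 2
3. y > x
Yes

Take x = -2, y = 2. Substituting into each constraint:
  (1) 3(-2) + 2(2) = -2 ✓
  (2) y = 2, target 2 ✓ (second branch holds)
  (3) 2 > -2 ✓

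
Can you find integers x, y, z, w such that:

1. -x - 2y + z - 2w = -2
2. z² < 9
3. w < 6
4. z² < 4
Yes

Take x = 0, y = 1, z = 0, w = 0. Substituting into each constraint:
  (1) 0 - 2(1) + 0 - 2(0) = -2 ✓
  (2) z² = (0)² = 0, and 0 < 9 ✓
  (3) 0 < 6 ✓
  (4) z² = (0)² = 0, and 0 < 4 ✓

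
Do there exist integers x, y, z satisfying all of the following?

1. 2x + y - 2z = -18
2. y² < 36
Yes

Take x = -9, y = 0, z = 0. Substituting into each constraint:
  (1) 2(-9) + 0 - 2(0) = -18 ✓
  (2) y² = (0)² = 0, and 0 < 36 ✓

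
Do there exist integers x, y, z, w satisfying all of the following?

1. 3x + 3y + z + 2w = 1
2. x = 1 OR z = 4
Yes

Take x = 1, y = -3, z = 5, w = 1. Substituting into each constraint:
  (1) 3(1) + 3(-3) + 5 + 2(1) = 1 ✓
  (2) x = 1, target 1 ✓ (first branch holds)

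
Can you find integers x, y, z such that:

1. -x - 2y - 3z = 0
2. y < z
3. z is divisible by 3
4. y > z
No

A contradictory subset is {y < z, y > z}. No integer assignment can satisfy these jointly:

  - y < z: bounds one variable relative to another variable
  - y > z: bounds one variable relative to another variable

Direct contradiction: z > y and y > z cannot both hold.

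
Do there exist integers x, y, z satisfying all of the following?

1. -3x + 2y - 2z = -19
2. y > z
Yes

Take x = 7, y = 1, z = 0. Substituting into each constraint:
  (1) -3(7) + 2(1) - 2(0) = -19 ✓
  (2) 1 > 0 ✓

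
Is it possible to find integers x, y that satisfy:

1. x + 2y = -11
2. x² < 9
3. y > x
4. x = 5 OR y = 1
No

The full constraint system is jointly infeasible over the integers. Each constraint and what it forces:

  - x + 2y = -11: is a linear equation tying the variables together
  - x² < 9: restricts x to |x| ≤ 2
  - y > x: bounds one variable relative to another variable
  - x = 5 OR y = 1: forces a choice: either x = 5 or y = 1

Split on the disjunction (x = 5 OR y = 1):
  • If x = 5: this contradicts x² < 9, which requires |x| ≤ 2.
  • If y = 1: the equation forces x = -13, but x² < 9 requires |x| ≤ 2.
Both branches are infeasible, so the system has no integer solution.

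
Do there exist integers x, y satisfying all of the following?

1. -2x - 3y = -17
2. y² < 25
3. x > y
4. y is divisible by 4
No

A contradictory subset is {-2x - 3y = -17, y is divisible by 4}. No integer assignment can satisfy these jointly:

  - -2x - 3y = -17: is a linear equation tying the variables together
  - y is divisible by 4: restricts y to multiples of 4

Modular obstruction: writing y = 4y', every remaining term of the linear equation is divisible by 2, so the left side is ≡ 0 (mod 2); but the right side -17 ≡ 1 (mod 2). No integers can satisfy it.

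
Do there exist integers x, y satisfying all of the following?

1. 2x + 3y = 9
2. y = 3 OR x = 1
Yes

Take x = 0, y = 3. Substituting into each constraint:
  (1) 2(0) + 3(3) = 9 ✓
  (2) y = 3, target 3 ✓ (first branch holds)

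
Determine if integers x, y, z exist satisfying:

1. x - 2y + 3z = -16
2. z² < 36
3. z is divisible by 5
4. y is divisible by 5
Yes

Take x = -16, y = 0, z = 0. Substituting into each constraint:
  (1) (-16) - 2(0) + 3(0) = -16 ✓
  (2) z² = (0)² = 0, and 0 < 36 ✓
  (3) 0 = 5 × 0, remainder 0 ✓
  (4) 0 = 5 × 0, remainder 0 ✓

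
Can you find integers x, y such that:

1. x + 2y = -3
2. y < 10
Yes

Take x = -3, y = 0. Substituting into each constraint:
  (1) (-3) + 2(0) = -3 ✓
  (2) 0 < 10 ✓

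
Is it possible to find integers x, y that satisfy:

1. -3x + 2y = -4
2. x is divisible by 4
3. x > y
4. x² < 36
Yes

Take x = 0, y = -2. Substituting into each constraint:
  (1) -3(0) + 2(-2) = -4 ✓
  (2) 0 = 4 × 0, remainder 0 ✓
  (3) 0 > -2 ✓
  (4) x² = (0)² = 0, and 0 < 36 ✓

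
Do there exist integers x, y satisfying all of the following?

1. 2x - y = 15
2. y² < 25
Yes

Take x = 8, y = 1. Substituting into each constraint:
  (1) 2(8) + (-1) = 15 ✓
  (2) y² = (1)² = 1, and 1 < 25 ✓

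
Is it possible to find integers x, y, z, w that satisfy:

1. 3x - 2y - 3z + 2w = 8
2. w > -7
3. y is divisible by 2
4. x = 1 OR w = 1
Yes

Take x = 0, y = 0, z = -2, w = 1. Substituting into each constraint:
  (1) 3(0) - 2(0) - 3(-2) + 2(1) = 8 ✓
  (2) 1 > -7 ✓
  (3) 0 = 2 × 0, remainder 0 ✓
  (4) w = 1, target 1 ✓ (second branch holds)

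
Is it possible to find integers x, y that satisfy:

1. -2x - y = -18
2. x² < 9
Yes

Take x = 0, y = 18. Substituting into each constraint:
  (1) -2(0) + (-18) = -18 ✓
  (2) x² = (0)² = 0, and 0 < 9 ✓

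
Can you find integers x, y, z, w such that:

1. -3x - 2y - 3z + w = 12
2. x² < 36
Yes

Take x = -4, y = 0, z = 0, w = 0. Substituting into each constraint:
  (1) -3(-4) - 2(0) - 3(0) + 0 = 12 ✓
  (2) x² = (-4)² = 16, and 16 < 36 ✓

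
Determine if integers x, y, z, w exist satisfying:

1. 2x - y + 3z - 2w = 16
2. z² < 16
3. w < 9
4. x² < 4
Yes

Take x = 0, y = -16, z = 0, w = 0. Substituting into each constraint:
  (1) 2(0) + 16 + 3(0) - 2(0) = 16 ✓
  (2) z² = (0)² = 0, and 0 < 16 ✓
  (3) 0 < 9 ✓
  (4) x² = (0)² = 0, and 0 < 4 ✓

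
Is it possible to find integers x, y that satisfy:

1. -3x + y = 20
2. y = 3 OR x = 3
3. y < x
No

The full constraint system is jointly infeasible over the integers. Each constraint and what it forces:

  - -3x + y = 20: is a linear equation tying the variables together
  - y = 3 OR x = 3: forces a choice: either y = 3 or x = 3
  - y < x: bounds one variable relative to another variable

Split on the disjunction (y = 3 OR x = 3):
  • If y = 3: with y = 3, every remaining term of the linear equation is divisible by 3, so the left side is ≡ 0 (mod 3); but the right side 17 ≡ 2 (mod 3). No integers can satisfy it.
  • If x = 3: the equation forces y = 29, giving (x, y) = (3, 29), which violates x > y.
Both branches are infeasible, so the system has no integer solution.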